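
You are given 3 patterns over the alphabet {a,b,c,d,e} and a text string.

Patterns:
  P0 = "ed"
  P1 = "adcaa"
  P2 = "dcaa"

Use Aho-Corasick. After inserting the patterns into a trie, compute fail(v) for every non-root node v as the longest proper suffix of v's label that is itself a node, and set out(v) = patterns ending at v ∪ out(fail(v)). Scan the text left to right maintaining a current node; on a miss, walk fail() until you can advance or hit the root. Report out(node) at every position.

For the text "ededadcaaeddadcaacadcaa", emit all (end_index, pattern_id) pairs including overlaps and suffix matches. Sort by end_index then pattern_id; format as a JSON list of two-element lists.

Build:
Trie nodes:
  n0 'ε': a→3 d→8 e→1
  n1 'e': d→2
  n2 'ed': ·  [P0 ends]
  n3 'a': d→4
  n4 'ad': c→5
  n5 'adc': a→6
  n6 'adca': a→7
  n7 'adcaa': ·  [P1 ends]
  n8 'd': c→9
  n9 'dc': a→10
  n10 'dca': a→11
  n11 'dcaa': ·  [P2 ends]

Failure links (BFS by depth):
  fail(1) 'e': from fail(0)=0 chase 'e': 0 ⇒ 0;  out=∅∪out(0)=∅
  fail(3) 'a': from fail(0)=0 chase 'a': 0 ⇒ 0;  out=∅∪out(0)=∅
  fail(8) 'd': from fail(0)=0 chase 'd': 0 ⇒ 0;  out=∅∪out(0)=∅
  fail(2) 'ed': from fail(1)=0 chase 'd': 0 ⇒ 8;  out={0}∪out(8)={0}
  fail(4) 'ad': from fail(3)=0 chase 'd': 0 ⇒ 8;  out=∅∪out(8)=∅
  fail(9) 'dc': from fail(8)=0 chase 'c': 0 ⇒ 0;  out=∅∪out(0)=∅
  fail(5) 'adc': from fail(4)=8 chase 'c': 8 ⇒ 9;  out=∅∪out(9)=∅
  fail(10) 'dca': from fail(9)=0 chase 'a': 0 ⇒ 3;  out=∅∪out(3)=∅
  fail(6) 'adca': from fail(5)=9 chase 'a': 9 ⇒ 10;  out=∅∪out(10)=∅
  fail(11) 'dcaa': from fail(10)=3 chase 'a': 3→0 ⇒ 3;  out={2}∪out(3)={2}
  fail(7) 'adcaa': from fail(6)=10 chase 'a': 10 ⇒ 11;  out={1}∪out(11)={1,2}

Scan:
i=0 'e': node 0→1
i=1 'd': node 1→2  emit P0@[0:1]
i=2 'e': node 2→1 (via fail)
i=3 'd': node 1→2  emit P0@[2:3]
i=4 'a': node 2→3 (via fail)
i=5 'd': node 3→4
i=6 'c': node 4→5
i=7 'a': node 5→6
i=8 'a': node 6→7  emit P1@[4:8],P2@[5:8]
i=9 'e': node 7→1 (via fail)
i=10 'd': node 1→2  emit P0@[9:10]
i=11 'd': node 2→8 (via fail)
i=12 'a': node 8→3 (via fail)
i=13 'd': node 3→4
i=14 'c': node 4→5
i=15 'a': node 5→6
i=16 'a': node 6→7  emit P1@[12:16],P2@[13:16]
i=17 'c': node 7→0 (via fail)
i=18 'a': node 0→3
i=19 'd': node 3→4
i=20 'c': node 4→5
i=21 'a': node 5→6
i=22 'a': node 6→7  emit P1@[18:22],P2@[19:22]

All matches (sorted): [[1,0],[3,0],[8,1],[8,2],[10,0],[16,1],[16,2],[22,1],[22,2]]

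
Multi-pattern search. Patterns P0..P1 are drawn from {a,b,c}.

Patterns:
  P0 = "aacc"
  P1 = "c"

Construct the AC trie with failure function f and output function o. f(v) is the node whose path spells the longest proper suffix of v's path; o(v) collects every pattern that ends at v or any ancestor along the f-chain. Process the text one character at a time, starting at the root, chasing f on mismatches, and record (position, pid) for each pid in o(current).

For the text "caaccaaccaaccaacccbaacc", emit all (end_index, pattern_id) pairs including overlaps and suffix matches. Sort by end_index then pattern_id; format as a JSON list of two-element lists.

Construct AC machine:
Trie (insert patterns):
  n0 'ε': a→1 c→5
  n1 'a': a→2
  n2 'aa': c→3
  n3 'aac': c→4
  n4 'aacc': ·  ←P0
  n5 'c': ·  ←P1

Failure links (BFS by depth):
  n1('a'): parent n0 fail=0; on 'a' 0 → fail=0;  out ∅∪∅=∅
  n5('c'): parent n0 fail=0; on 'c' 0 → fail=0;  out {1}∪∅={1}
  n2('aa'): parent n1 fail=0; on 'a' 0 → fail=1;  out ∅∪∅=∅
  n3('aac'): parent n2 fail=1; on 'c' 1→0 → fail=5;  out ∅∪{1}={1}
  n4('aacc'): parent n3 fail=5; on 'c' 5→0 → fail=5;  out {0}∪{1}={0,1}

Text stream:
i=0 'c': node 0→5  emit P1@[0:0]
i=1 'a': node 5→1 ·f
i=2 'a': node 1→2
i=3 'c': node 2→3  emit P1@[3:3]
i=4 'c': node 3→4  emit P0@[1:4],P1@[4:4]
i=5 'a': node 4→1 ·f
i=6 'a': node 1→2
i=7 'c': node 2→3  emit P1@[7:7]
i=8 'c': node 3→4  emit P0@[5:8],P1@[8:8]
i=9 'a': node 4→1 ·f
i=10 'a': node 1→2
i=11 'c': node 2→3  emit P1@[11:11]
i=12 'c': node 3→4  emit P0@[9:12],P1@[12:12]
i=13 'a': node 4→1 ·f
i=14 'a': node 1→2
i=15 'c': node 2→3  emit P1@[15:15]
i=16 'c': node 3→4  emit P0@[13:16],P1@[16:16]
i=17 'c': node 4→5 ·f  emit P1@[17:17]
i=18 'b': node 5→0 ·f
i=19 'a': node 0→1
i=20 'a': node 1→2
i=21 'c': node 2→3  emit P1@[21:21]
i=22 'c': node 3→4  emit P0@[19:22],P1@[22:22]

All matches (sorted): [[0,1],[3,1],[4,0],[4,1],[7,1],[8,0],[8,1],[11,1],[12,0],[12,1],[15,1],[16,0],[16,1],[17,1],[21,1],[22,0],[22,1]]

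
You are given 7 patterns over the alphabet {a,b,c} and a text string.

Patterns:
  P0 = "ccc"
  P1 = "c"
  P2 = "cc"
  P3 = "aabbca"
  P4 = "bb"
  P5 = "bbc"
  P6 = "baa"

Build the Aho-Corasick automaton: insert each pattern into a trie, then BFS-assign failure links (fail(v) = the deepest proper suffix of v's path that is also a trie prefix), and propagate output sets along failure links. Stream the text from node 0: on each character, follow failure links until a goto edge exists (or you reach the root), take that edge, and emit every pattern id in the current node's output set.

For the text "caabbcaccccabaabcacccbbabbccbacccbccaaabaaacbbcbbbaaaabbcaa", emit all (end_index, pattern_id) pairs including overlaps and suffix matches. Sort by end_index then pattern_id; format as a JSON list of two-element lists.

Build:
Trie nodes:
  0='ε' goto a→4 b→10 c→1
  1='c' goto c→2  ←P1
  2='cc' goto c→3  ←P2
  3='ccc' goto ·  ←P0
  4='a' goto a→5
  5='aa' goto b→6
  6='aab' goto b→7
  7='aabb' goto c→8
  8='aabbc' goto a→9
  9='aabbca' goto ·  ←P3
  10='b' goto a→13 b→11
  11='bb' goto c→12  ←P4
  12='bbc' goto ·  ←P5
  13='ba' goto a→14
  14='baa' goto ·  ←P6

BFS fail/out derivation:
  fail(1) 'c': from fail(0)=0 chase 'c': 0 ⇒ 0;  out={1}∪out(0)={1}
  fail(4) 'a': from fail(0)=0 chase 'a': 0 ⇒ 0;  out=∅∪out(0)=∅
  fail(10) 'b': from fail(0)=0 chase 'b': 0 ⇒ 0;  out=∅∪out(0)=∅
  fail(2) 'cc': from fail(1)=0 chase 'c': 0 ⇒ 1;  out={2}∪out(1)={1,2}
  fail(5) 'aa': from fail(4)=0 chase 'a': 0 ⇒ 4;  out=∅∪out(4)=∅
  fail(11) 'bb': from fail(10)=0 chase 'b': 0 ⇒ 10;  out={4}∪out(10)={4}
  fail(13) 'ba': from fail(10)=0 chase 'a': 0 ⇒ 4;  out=∅∪out(4)=∅
  fail(3) 'ccc': from fail(2)=1 chase 'c': 1 ⇒ 2;  out={0}∪out(2)={0,1,2}
  fail(6) 'aab': from fail(5)=4 chase 'b': 4→0 ⇒ 10;  out=∅∪out(10)=∅
  fail(12) 'bbc': from fail(11)=10 chase 'c': 10→0 ⇒ 1;  out={5}∪out(1)={1,5}
  fail(14) 'baa': from fail(13)=4 chase 'a': 4 ⇒ 5;  out={6}∪out(5)={6}
  fail(7) 'aabb': from fail(6)=10 chase 'b': 10 ⇒ 11;  out=∅∪out(11)={4}
  fail(8) 'aabbc': from fail(7)=11 chase 'c': 11 ⇒ 12;  out=∅∪out(12)={1,5}
  fail(9) 'aabbca': from fail(8)=12 chase 'a': 12→1→0 ⇒ 4;  out={3}∪out(4)={3}

Text stream:
[0] read 'c'  n0⇒n1  ** P1@[0:0]
[1] read 'a'  n1⇒n4 (via fail)
[2] read 'a'  n4⇒n5
[3] read 'b'  n5⇒n6
[4] read 'b'  n6⇒n7  ** P4@[3:4]
[5] read 'c'  n7⇒n8  ** P1@[5:5],P5@[3:5]
[6] read 'a'  n8⇒n9  ** P3@[1:6]
[7] read 'c'  n9⇒n1 (via fail)  ** P1@[7:7]
[8] read 'c'  n1⇒n2  ** P1@[8:8],P2@[7:8]
[9] read 'c'  n2⇒n3  ** P0@[7:9],P1@[9:9],P2@[8:9]
[10] read 'c'  n3⇒n3 (via fail)  ** P0@[8:10],P1@[10:10],P2@[9:10]
[11] read 'a'  n3⇒n4 (via fail)
[12] read 'b'  n4⇒n10 (via fail)
[13] read 'a'  n10⇒n13
[14] read 'a'  n13⇒n14  ** P6@[12:14]
[15] read 'b'  n14⇒n6 (via fail)
[16] read 'c'  n6⇒n1 (via fail)  ** P1@[16:16]
[17] read 'a'  n1⇒n4 (via fail)
[18] read 'c'  n4⇒n1 (via fail)  ** P1@[18:18]
[19] read 'c'  n1⇒n2  ** P1@[19:19],P2@[18:19]
[20] read 'c'  n2⇒n3  ** P0@[18:20],P1@[20:20],P2@[19:20]
[21] read 'b'  n3⇒n10 (via fail)
[22] read 'b'  n10⇒n11  ** P4@[21:22]
[23] read 'a'  n11⇒n13 (via fail)
[24] read 'b'  n13⇒n10 (via fail)
[25] read 'b'  n10⇒n11  ** P4@[24:25]
[26] read 'c'  n11⇒n12  ** P1@[26:26],P5@[24:26]
[27] read 'c'  n12⇒n2 (via fail)  ** P1@[27:27],P2@[26:27]
[28] read 'b'  n2⇒n10 (via fail)
[29] read 'a'  n10⇒n13
[30] read 'c'  n13⇒n1 (via fail)  ** P1@[30:30]
[31] read 'c'  n1⇒n2  ** P1@[31:31],P2@[30:31]
[32] read 'c'  n2⇒n3  ** P0@[30:32],P1@[32:32],P2@[31:32]
[33] read 'b'  n3⇒n10 (via fail)
[34] read 'c'  n10⇒n1 (via fail)  ** P1@[34:34]
[35] read 'c'  n1⇒n2  ** P1@[35:35],P2@[34:35]
[36] read 'a'  n2⇒n4 (via fail)
[37] read 'a'  n4⇒n5
[38] read 'a'  n5⇒n5 (via fail)
[39] read 'b'  n5⇒n6
[40] read 'a'  n6⇒n13 (via fail)
[41] read 'a'  n13⇒n14  ** P6@[39:41]
[42] read 'a'  n14⇒n5 (via fail)
[43] read 'c'  n5⇒n1 (via fail)  ** P1@[43:43]
[44] read 'b'  n1⇒n10 (via fail)
[45] read 'b'  n10⇒n11  ** P4@[44:45]
[46] read 'c'  n11⇒n12  ** P1@[46:46],P5@[44:46]
[47] read 'b'  n12⇒n10 (via fail)
[48] read 'b'  n10⇒n11  ** P4@[47:48]
[49] read 'b'  n11⇒n11 (via fail)  ** P4@[48:49]
[50] read 'a'  n11⇒n13 (via fail)
[51] read 'a'  n13⇒n14  ** P6@[49:51]
[52] read 'a'  n14⇒n5 (via fail)
[53] read 'a'  n5⇒n5 (via fail)
[54] read 'b'  n5⇒n6
[55] read 'b'  n6⇒n7  ** P4@[54:55]
[56] read 'c'  n7⇒n8  ** P1@[56:56],P5@[54:56]
[57] read 'a'  n8⇒n9  ** P3@[52:57]
[58] read 'a'  n9⇒n5 (via fail)

All matches (sorted): [[0,1],[4,4],[5,1],[5,5],[6,3],[7,1],[8,1],[8,2],[9,0],[9,1],[9,2],[10,0],[10,1],[10,2],[14,6],[16,1],[18,1],[19,1],[19,2],[20,0],[20,1],[20,2],[22,4],[25,4],[26,1],[26,5],[27,1],[27,2],[30,1],[31,1],[31,2],[32,0],[32,1],[32,2],[34,1],[35,1],[35,2],[41,6],[43,1],[45,4],[46,1],[46,5],[48,4],[49,4],[51,6],[55,4],[56,1],[56,5],[57,3]]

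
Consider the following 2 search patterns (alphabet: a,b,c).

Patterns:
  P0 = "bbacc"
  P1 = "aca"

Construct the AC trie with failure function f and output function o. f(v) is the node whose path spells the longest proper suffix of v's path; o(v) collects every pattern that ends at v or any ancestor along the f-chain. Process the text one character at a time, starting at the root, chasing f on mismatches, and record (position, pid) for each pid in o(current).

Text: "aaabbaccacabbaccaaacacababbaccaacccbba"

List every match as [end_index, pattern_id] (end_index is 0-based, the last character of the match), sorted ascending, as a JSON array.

Build automaton:
Trie (insert patterns):
  0='ε' goto a→6 b→1
  1='b' goto b→2
  2='bb' goto a→3
  3='bba' goto c→4
  4='bbac' goto c→5
  5='bbacc' goto ·  [P0 ends]
  6='a' goto c→7
  7='ac' goto a→8
  8='aca' goto ·  [P1 ends]

Failure links (BFS by depth):
  n1('b'): parent n0 fail=0; on 'b' 0 → fail=0;  out ∅∪∅=∅
  n6('a'): parent n0 fail=0; on 'a' 0 → fail=0;  out ∅∪∅=∅
  n2('bb'): parent n1 fail=0; on 'b' 0 → fail=1;  out ∅∪∅=∅
  n7('ac'): parent n6 fail=0; on 'c' 0 → fail=0;  out ∅∪∅=∅
  n3('bba'): parent n2 fail=1; on 'a' 1→0 → fail=6;  out ∅∪∅=∅
  n8('aca'): parent n7 fail=0; on 'a' 0 → fail=6;  out {1}∪∅={1}
  n4('bbac'): parent n3 fail=6; on 'c' 6 → fail=7;  out ∅∪∅=∅
  n5('bbacc'): parent n4 fail=7; on 'c' 7→0 → fail=0;  out {0}∪∅={0}

Text stream:
i=0 'a': node 0→6
i=1 'a': node 6→6 (via fail)
i=2 'a': node 6→6 (via fail)
i=3 'b': node 6→1 (via fail)
i=4 'b': node 1→2
i=5 'a': node 2→3
i=6 'c': node 3→4
i=7 'c': node 4→5  emit P0@[3:7]
i=8 'a': node 5→6 (via fail)
i=9 'c': node 6→7
i=10 'a': node 7→8  emit P1@[8:10]
i=11 'b': node 8→1 (via fail)
i=12 'b': node 1→2
i=13 'a': node 2→3
i=14 'c': node 3→4
i=15 'c': node 4→5  emit P0@[11:15]
i=16 'a': node 5→6 (via fail)
i=17 'a': node 6→6 (via fail)
i=18 'a': node 6→6 (via fail)
i=19 'c': node 6→7
i=20 'a': node 7→8  emit P1@[18:20]
i=21 'c': node 8→7 (via fail)
i=22 'a': node 7→8  emit P1@[20:22]
i=23 'b': node 8→1 (via fail)
i=24 'a': node 1→6 (via fail)
i=25 'b': node 6→1 (via fail)
i=26 'b': node 1→2
i=27 'a': node 2→3
i=28 'c': node 3→4
i=29 'c': node 4→5  emit P0@[25:29]
i=30 'a': node 5→6 (via fail)
i=31 'a': node 6→6 (via fail)
i=32 'c': node 6→7
i=33 'c': node 7→0 (via fail)
i=34 'c': node 0→0
i=35 'b': node 0→1
i=36 'b': node 1→2
i=37 'a': node 2→3

Matches: [[7,0],[10,1],[15,0],[20,1],[22,1],[29,0]]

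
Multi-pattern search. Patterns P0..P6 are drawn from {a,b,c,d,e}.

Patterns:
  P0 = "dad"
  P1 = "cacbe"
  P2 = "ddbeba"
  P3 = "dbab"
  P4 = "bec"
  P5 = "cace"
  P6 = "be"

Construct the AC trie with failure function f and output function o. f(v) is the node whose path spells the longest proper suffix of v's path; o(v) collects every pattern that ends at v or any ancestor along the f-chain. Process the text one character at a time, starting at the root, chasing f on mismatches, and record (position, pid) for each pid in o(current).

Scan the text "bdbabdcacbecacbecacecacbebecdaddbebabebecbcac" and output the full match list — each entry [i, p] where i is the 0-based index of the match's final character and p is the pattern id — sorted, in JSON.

Build:
Trie (insert patterns):
  0='ε' goto b→17 c→4 d→1
  1='d' goto a→2 b→14 d→9
  2='da' goto d→3
  3='dad' goto ·  [P0 ends]
  4='c' goto a→5
  5='ca' goto c→6
  6='cac' goto b→7 e→20
  7='cacb' goto e→8
  8='cacbe' goto ·  [P1 ends]
  9='dd' goto b→10
  10='ddb' goto e→11
  11='ddbe' goto b→12
  12='ddbeb' goto a→13
  13='ddbeba' goto ·  [P2 ends]
  14='db' goto a→15
  15='dba' goto b→16
  16='dbab' goto ·  [P3 ends]
  17='b' goto e→18
  18='be' goto c→19  [P6 ends]
  19='bec' goto ·  [P4 ends]
  20='cace' goto ·  [P5 ends]

Failure links (BFS by depth):
  fail(1) 'd': from fail(0)=0 chase 'd': 0 ⇒ 0;  out=∅∪out(0)=∅
  fail(4) 'c': from fail(0)=0 chase 'c': 0 ⇒ 0;  out=∅∪out(0)=∅
  fail(17) 'b': from fail(0)=0 chase 'b': 0 ⇒ 0;  out=∅∪out(0)=∅
  fail(2) 'da': from fail(1)=0 chase 'a': 0 ⇒ 0;  out=∅∪out(0)=∅
  fail(5) 'ca': from fail(4)=0 chase 'a': 0 ⇒ 0;  out=∅∪out(0)=∅
  fail(9) 'dd': from fail(1)=0 chase 'd': 0 ⇒ 1;  out=∅∪out(1)=∅
  fail(14) 'db': from fail(1)=0 chase 'b': 0 ⇒ 17;  out=∅∪out(17)=∅
  fail(18) 'be': from fail(17)=0 chase 'e': 0 ⇒ 0;  out={6}∪out(0)={6}
  fail(3) 'dad': from fail(2)=0 chase 'd': 0 ⇒ 1;  out={0}∪out(1)={0}
  fail(6) 'cac': from fail(5)=0 chase 'c': 0 ⇒ 4;  out=∅∪out(4)=∅
  fail(10) 'ddb': from fail(9)=1 chase 'b': 1 ⇒ 14;  out=∅∪out(14)=∅
  fail(15) 'dba': from fail(14)=17 chase 'a': 17→0 ⇒ 0;  out=∅∪out(0)=∅
  fail(19) 'bec': from fail(18)=0 chase 'c': 0 ⇒ 4;  out={4}∪out(4)={4}
  fail(7) 'cacb': from fail(6)=4 chase 'b': 4→0 ⇒ 17;  out=∅∪out(17)=∅
  fail(11) 'ddbe': from fail(10)=14 chase 'e': 14→17 ⇒ 18;  out=∅∪out(18)={6}
  fail(16) 'dbab': from fail(15)=0 chase 'b': 0 ⇒ 17;  out={3}∪out(17)={3}
  fail(20) 'cace': from fail(6)=4 chase 'e': 4→0 ⇒ 0;  out={5}∪out(0)={5}
  fail(8) 'cacbe': from fail(7)=17 chase 'e': 17 ⇒ 18;  out={1}∪out(18)={1,6}
  fail(12) 'ddbeb': from fail(11)=18 chase 'b': 18→0 ⇒ 17;  out=∅∪out(17)=∅
  fail(13) 'ddbeba': from fail(12)=17 chase 'a': 17→0 ⇒ 0;  out={2}∪out(0)={2}

Text stream:
[0] read 'b'  n0⇒n17
[1] read 'd'  n17⇒n1 (via fail)
[2] read 'b'  n1⇒n14
[3] read 'a'  n14⇒n15
[4] read 'b'  n15⇒n16  → match P3@[1:4]
[5] read 'd'  n16⇒n1 (via fail)
[6] read 'c'  n1⇒n4 (via fail)
[7] read 'a'  n4⇒n5
[8] read 'c'  n5⇒n6
[9] read 'b'  n6⇒n7
[10] read 'e'  n7⇒n8  → match P1@[6:10],P6@[9:10]
[11] read 'c'  n8⇒n19 (via fail)  → match P4@[9:11]
[12] read 'a'  n19⇒n5 (via fail)
[13] read 'c'  n5⇒n6
[14] read 'b'  n6⇒n7
[15] read 'e'  n7⇒n8  → match P1@[11:15],P6@[14:15]
[16] read 'c'  n8⇒n19 (via fail)  → match P4@[14:16]
[17] read 'a'  n19⇒n5 (via fail)
[18] read 'c'  n5⇒n6
[19] read 'e'  n6⇒n20  → match P5@[16:19]
[20] read 'c'  n20⇒n4 (via fail)
[21] read 'a'  n4⇒n5
[22] read 'c'  n5⇒n6
[23] read 'b'  n6⇒n7
[24] read 'e'  n7⇒n8  → match P1@[20:24],P6@[23:24]
[25] read 'b'  n8⇒n17 (via fail)
[26] read 'e'  n17⇒n18  → match P6@[25:26]
[27] read 'c'  n18⇒n19  → match P4@[25:27]
[28] read 'd'  n19⇒n1 (via fail)
[29] read 'a'  n1⇒n2
[30] read 'd'  n2⇒n3  → match P0@[28:30]
[31] read 'd'  n3⇒n9 (via fail)
[32] read 'b'  n9⇒n10
[33] read 'e'  n10⇒n11  → match P6@[32:33]
[34] read 'b'  n11⇒n12
[35] read 'a'  n12⇒n13  → match P2@[30:35]
[36] read 'b'  n13⇒n17 (via fail)
[37] read 'e'  n17⇒n18  → match P6@[36:37]
[38] read 'b'  n18⇒n17 (via fail)
[39] read 'e'  n17⇒n18  → match P6@[38:39]
[40] read 'c'  n18⇒n19  → match P4@[38:40]
[41] read 'b'  n19⇒n17 (via fail)
[42] read 'c'  n17⇒n4 (via fail)
[43] read 'a'  n4⇒n5
[44] read 'c'  n5⇒n6

Result: [[4,3],[10,1],[10,6],[11,4],[15,1],[15,6],[16,4],[19,5],[24,1],[24,6],[26,6],[27,4],[30,0],[33,6],[35,2],[37,6],[39,6],[40,4]]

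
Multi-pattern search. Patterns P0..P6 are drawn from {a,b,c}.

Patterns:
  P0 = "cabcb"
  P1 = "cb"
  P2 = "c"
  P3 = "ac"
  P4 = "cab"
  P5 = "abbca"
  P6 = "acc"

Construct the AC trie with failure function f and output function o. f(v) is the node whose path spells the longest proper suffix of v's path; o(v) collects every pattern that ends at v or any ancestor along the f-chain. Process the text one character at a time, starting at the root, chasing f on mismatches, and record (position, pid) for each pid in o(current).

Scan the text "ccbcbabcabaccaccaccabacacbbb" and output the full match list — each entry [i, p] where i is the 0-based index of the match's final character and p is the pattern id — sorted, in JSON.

Construct AC machine:
Trie (insert patterns):
  n0 'ε': a→7 c→1
  n1 'c': a→2 b→6  [P2 ends]
  n2 'ca': b→3
  n3 'cab': c→4  [P4 ends]
  n4 'cabc': b→5
  n5 'cabcb': ·  [P0 ends]
  n6 'cb': ·  [P1 ends]
  n7 'a': b→9 c→8
  n8 'ac': c→13  [P3 ends]
  n9 'ab': b→10
  n10 'abb': c→11
  n11 'abbc': a→12
  n12 'abbca': ·  [P5 ends]
  n13 'acc': ·  [P6 ends]

Failure links (BFS by depth):
  n1('c'): parent n0 fail=0; on 'c' 0 → fail=0;  out {2}∪∅={2}
  n7('a'): parent n0 fail=0; on 'a' 0 → fail=0;  out ∅∪∅=∅
  n2('ca'): parent n1 fail=0; on 'a' 0 → fail=7;  out ∅∪∅=∅
  n6('cb'): parent n1 fail=0; on 'b' 0 → fail=0;  out {1}∪∅={1}
  n8('ac'): parent n7 fail=0; on 'c' 0 → fail=1;  out {3}∪{2}={2,3}
  n9('ab'): parent n7 fail=0; on 'b' 0 → fail=0;  out ∅∪∅=∅
  n3('cab'): parent n2 fail=7; on 'b' 7 → fail=9;  out {4}∪∅={4}
  n10('abb'): parent n9 fail=0; on 'b' 0 → fail=0;  out ∅∪∅=∅
  n13('acc'): parent n8 fail=1; on 'c' 1→0 → fail=1;  out {6}∪{2}={2,6}
  n4('cabc'): parent n3 fail=9; on 'c' 9→0 → fail=1;  out ∅∪{2}={2}
  n11('abbc'): parent n10 fail=0; on 'c' 0 → fail=1;  out ∅∪{2}={2}
  n5('cabcb'): parent n4 fail=1; on 'b' 1 → fail=6;  out {0}∪{1}={0,1}
  n12('abbca'): parent n11 fail=1; on 'a' 1 → fail=2;  out {5}∪∅={5}

Run:
[0] read 'c'  n0⇒n1  emit P2@[0:0]
[1] read 'c'  n1⇒n1 ·f  emit P2@[1:1]
[2] read 'b'  n1⇒n6  emit P1@[1:2]
[3] read 'c'  n6⇒n1 ·f  emit P2@[3:3]
[4] read 'b'  n1⇒n6  emit P1@[3:4]
[5] read 'a'  n6⇒n7 ·f
[6] read 'b'  n7⇒n9
[7] read 'c'  n9⇒n1 ·f  emit P2@[7:7]
[8] read 'a'  n1⇒n2
[9] read 'b'  n2⇒n3  emit P4@[7:9]
[10] read 'a'  n3⇒n7 ·f
[11] read 'c'  n7⇒n8  emit P2@[11:11],P3@[10:11]
[12] read 'c'  n8⇒n13  emit P2@[12:12],P6@[10:12]
[13] read 'a'  n13⇒n2 ·f
[14] read 'c'  n2⇒n8 ·f  emit P2@[14:14],P3@[13:14]
[15] read 'c'  n8⇒n13  emit P2@[15:15],P6@[13:15]
[16] read 'a'  n13⇒n2 ·f
[17] read 'c'  n2⇒n8 ·f  emit P2@[17:17],P3@[16:17]
[18] read 'c'  n8⇒n13  emit P2@[18:18],P6@[16:18]
[19] read 'a'  n13⇒n2 ·f
[20] read 'b'  n2⇒n3  emit P4@[18:20]
[21] read 'a'  n3⇒n7 ·f
[22] read 'c'  n7⇒n8  emit P2@[22:22],P3@[21:22]
[23] read 'a'  n8⇒n2 ·f
[24] read 'c'  n2⇒n8 ·f  emit P2@[24:24],P3@[23:24]
[25] read 'b'  n8⇒n6 ·f  emit P1@[24:25]
[26] read 'b'  n6⇒n0 ·f
[27] read 'b'  n0⇒n0

All matches (sorted): [[0,2],[1,2],[2,1],[3,2],[4,1],[7,2],[9,4],[11,2],[11,3],[12,2],[12,6],[14,2],[14,3],[15,2],[15,6],[17,2],[17,3],[18,2],[18,6],[20,4],[22,2],[22,3],[24,2],[24,3],[25,1]]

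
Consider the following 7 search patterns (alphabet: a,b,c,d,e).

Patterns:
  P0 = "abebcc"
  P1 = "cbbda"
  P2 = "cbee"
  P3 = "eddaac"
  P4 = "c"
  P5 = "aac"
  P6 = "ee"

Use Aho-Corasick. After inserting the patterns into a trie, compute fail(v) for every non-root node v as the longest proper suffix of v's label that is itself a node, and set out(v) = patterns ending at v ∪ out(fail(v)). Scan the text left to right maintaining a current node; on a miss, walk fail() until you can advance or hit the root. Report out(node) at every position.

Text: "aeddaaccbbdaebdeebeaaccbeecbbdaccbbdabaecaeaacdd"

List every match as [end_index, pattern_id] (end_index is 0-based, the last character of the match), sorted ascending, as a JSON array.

Construct AC machine:
Trie (insert patterns):
  n0 'ε': a→1 c→7 e→14
  n1 'a': a→20 b→2
  n2 'ab': e→3
  n3 'abe': b→4
  n4 'abeb': c→5
  n5 'abebc': c→6
  n6 'abebcc': ·  [P0 ends]
  n7 'c': b→8  [P4 ends]
  n8 'cb': b→9 e→12
  n9 'cbb': d→10
  n10 'cbbd': a→11
  n11 'cbbda': ·  [P1 ends]
  n12 'cbe': e→13
  n13 'cbee': ·  [P2 ends]
  n14 'e': d→15 e→22
  n15 'ed': d→16
  n16 'edd': a→17
  n17 'edda': a→18
  n18 'eddaa': c→19
  n19 'eddaac': ·  [P3 ends]
  n20 'aa': c→21
  n21 'aac': ·  [P5 ends]
  n22 'ee': ·  [P6 ends]

BFS fail/out derivation:
  n1('a'): parent n0 fail=0; on 'a' 0 → fail=0;  out ∅∪∅=∅
  n7('c'): parent n0 fail=0; on 'c' 0 → fail=0;  out {4}∪∅={4}
  n14('e'): parent n0 fail=0; on 'e' 0 → fail=0;  out ∅∪∅=∅
  n2('ab'): parent n1 fail=0; on 'b' 0 → fail=0;  out ∅∪∅=∅
  n8('cb'): parent n7 fail=0; on 'b' 0 → fail=0;  out ∅∪∅=∅
  n15('ed'): parent n14 fail=0; on 'd' 0 → fail=0;  out ∅∪∅=∅
  n20('aa'): parent n1 fail=0; on 'a' 0 → fail=1;  out ∅∪∅=∅
  n22('ee'): parent n14 fail=0; on 'e' 0 → fail=14;  out {6}∪∅={6}
  n3('abe'): parent n2 fail=0; on 'e' 0 → fail=14;  out ∅∪∅=∅
  n9('cbb'): parent n8 fail=0; on 'b' 0 → fail=0;  out ∅∪∅=∅
  n12('cbe'): parent n8 fail=0; on 'e' 0 → fail=14;  out ∅∪∅=∅
  n16('edd'): parent n15 fail=0; on 'd' 0 → fail=0;  out ∅∪∅=∅
  n21('aac'): parent n20 fail=1; on 'c' 1→0 → fail=7;  out {5}∪{4}={4,5}
  n4('abeb'): parent n3 fail=14; on 'b' 14→0 → fail=0;  out ∅∪∅=∅
  n10('cbbd'): parent n9 fail=0; on 'd' 0 → fail=0;  out ∅∪∅=∅
  n13('cbee'): parent n12 fail=14; on 'e' 14 → fail=22;  out {2}∪{6}={2,6}
  n17('edda'): parent n16 fail=0; on 'a' 0 → fail=1;  out ∅∪∅=∅
  n5('abebc'): parent n4 fail=0; on 'c' 0 → fail=7;  out ∅∪{4}={4}
  n11('cbbda'): parent n10 fail=0; on 'a' 0 → fail=1;  out {1}∪∅={1}
  n18('eddaa'): parent n17 fail=1; on 'a' 1 → fail=20;  out ∅∪∅=∅
  n6('abebcc'): parent n5 fail=7; on 'c' 7→0 → fail=7;  out {0}∪{4}={0,4}
  n19('eddaac'): parent n18 fail=20; on 'c' 20 → fail=21;  out {3}∪{4,5}={3,4,5}

Run:
i=0 'a': node 0→1
i=1 'e': node 1→14 (via fail)
i=2 'd': node 14→15
i=3 'd': node 15→16
i=4 'a': node 16→17
i=5 'a': node 17→18
i=6 'c': node 18→19  → match P3@[1:6],P4@[6:6],P5@[4:6]
i=7 'c': node 19→7 (via fail)  → match P4@[7:7]
i=8 'b': node 7→8
i=9 'b': node 8→9
i=10 'd': node 9→10
i=11 'a': node 10→11  → match P1@[7:11]
i=12 'e': node 11→14 (via fail)
i=13 'b': node 14→0 (via fail)
i=14 'd': node 0→0
i=15 'e': node 0→14
i=16 'e': node 14→22  → match P6@[15:16]
i=17 'b': node 22→0 (via fail)
i=18 'e': node 0→14
i=19 'a': node 14→1 (via fail)
i=20 'a': node 1→20
i=21 'c': node 20→21  → match P4@[21:21],P5@[19:21]
i=22 'c': node 21→7 (via fail)  → match P4@[22:22]
i=23 'b': node 7→8
i=24 'e': node 8→12
i=25 'e': node 12→13  → match P2@[22:25],P6@[24:25]
i=26 'c': node 13→7 (via fail)  → match P4@[26:26]
i=27 'b': node 7→8
i=28 'b': node 8→9
i=29 'd': node 9→10
i=30 'a': node 10→11  → match P1@[26:30]
i=31 'c': node 11→7 (via fail)  → match P4@[31:31]
i=32 'c': node 7→7 (via fail)  → match P4@[32:32]
i=33 'b': node 7→8
i=34 'b': node 8→9
i=35 'd': node 9→10
i=36 'a': node 10→11  → match P1@[32:36]
i=37 'b': node 11→2 (via fail)
i=38 'a': node 2→1 (via fail)
i=39 'e': node 1→14 (via fail)
i=40 'c': node 14→7 (via fail)  → match P4@[40:40]
i=41 'a': node 7→1 (via fail)
i=42 'e': node 1→14 (via fail)
i=43 'a': node 14→1 (via fail)
i=44 'a': node 1→20
i=45 'c': node 20→21  → match P4@[45:45],P5@[43:45]
i=46 'd': node 21→0 (via fail)
i=47 'd': node 0→0

All matches (sorted): [[6,3],[6,4],[6,5],[7,4],[11,1],[16,6],[21,4],[21,5],[22,4],[25,2],[25,6],[26,4],[30,1],[31,4],[32,4],[36,1],[40,4],[45,4],[45,5]]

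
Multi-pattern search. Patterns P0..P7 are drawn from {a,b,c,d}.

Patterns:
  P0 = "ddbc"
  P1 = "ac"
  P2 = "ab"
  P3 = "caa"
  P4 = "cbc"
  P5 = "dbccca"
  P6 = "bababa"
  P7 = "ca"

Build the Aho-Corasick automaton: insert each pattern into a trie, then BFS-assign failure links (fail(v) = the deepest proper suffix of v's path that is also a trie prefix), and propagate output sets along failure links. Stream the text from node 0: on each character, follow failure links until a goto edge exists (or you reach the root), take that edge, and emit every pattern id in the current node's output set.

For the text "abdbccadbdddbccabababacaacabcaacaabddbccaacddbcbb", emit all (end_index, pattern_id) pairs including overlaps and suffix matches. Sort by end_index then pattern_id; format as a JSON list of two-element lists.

Construct AC machine:
Trie nodes:
  n0 'ε': a→5 b→18 c→8 d→1
  n1 'd': b→13 d→2
  n2 'dd': b→3
  n3 'ddb': c→4
  n4 'ddbc': ·  ←P0
  n5 'a': b→7 c→6
  n6 'ac': ·  ←P1
  n7 'ab': ·  ←P2
  n8 'c': a→9 b→11
  n9 'ca': a→10  ←P7
  n10 'caa': ·  ←P3
  n11 'cb': c→12
  n12 'cbc': ·  ←P4
  n13 'db': c→14
  n14 'dbc': c→15
  n15 'dbcc': c→16
  n16 'dbccc': a→17
  n17 'dbccca': ·  ←P5
  n18 'b': a→19
  n19 'ba': b→20
  n20 'bab': a→21
  n21 'baba': b→22
  n22 'babab': a→23
  n23 'bababa': ·  ←P6

BFS fail/out derivation:
  n1('d'): parent n0 fail=0; on 'd' 0 → fail=0;  out ∅∪∅=∅
  n5('a'): parent n0 fail=0; on 'a' 0 → fail=0;  out ∅∪∅=∅
  n8('c'): parent n0 fail=0; on 'c' 0 → fail=0;  out ∅∪∅=∅
  n18('b'): parent n0 fail=0; on 'b' 0 → fail=0;  out ∅∪∅=∅
  n2('dd'): parent n1 fail=0; on 'd' 0 → fail=1;  out ∅∪∅=∅
  n6('ac'): parent n5 fail=0; on 'c' 0 → fail=8;  out {1}∪∅={1}
  n7('ab'): parent n5 fail=0; on 'b' 0 → fail=18;  out {2}∪∅={2}
  n9('ca'): parent n8 fail=0; on 'a' 0 → fail=5;  out {7}∪∅={7}
  n11('cb'): parent n8 fail=0; on 'b' 0 → fail=18;  out ∅∪∅=∅
  n13('db'): parent n1 fail=0; on 'b' 0 → fail=18;  out ∅∪∅=∅
  n19('ba'): parent n18 fail=0; on 'a' 0 → fail=5;  out ∅∪∅=∅
  n3('ddb'): parent n2 fail=1; on 'b' 1 → fail=13;  out ∅∪∅=∅
  n10('caa'): parent n9 fail=5; on 'a' 5→0 → fail=5;  out {3}∪∅={3}
  n12('cbc'): parent n11 fail=18; on 'c' 18→0 → fail=8;  out {4}∪∅={4}
  n14('dbc'): parent n13 fail=18; on 'c' 18→0 → fail=8;  out ∅∪∅=∅
  n20('bab'): parent n19 fail=5; on 'b' 5 → fail=7;  out ∅∪{2}={2}
  n4('ddbc'): parent n3 fail=13; on 'c' 13 → fail=14;  out {0}∪∅={0}
  n15('dbcc'): parent n14 fail=8; on 'c' 8→0 → fail=8;  out ∅∪∅=∅
  n21('baba'): parent n20 fail=7; on 'a' 7→18 → fail=19;  out ∅∪∅=∅
  n16('dbccc'): parent n15 fail=8; on 'c' 8→0 → fail=8;  out ∅∪∅=∅
  n22('babab'): parent n21 fail=19; on 'b' 19 → fail=20;  out ∅∪{2}={2}
  n17('dbccca'): parent n16 fail=8; on 'a' 8 → fail=9;  out {5}∪{7}={5,7}
  n23('bababa'): parent n22 fail=20; on 'a' 20 → fail=21;  out {6}∪∅={6}

Run:
[0] read 'a'  n0⇒n5
[1] read 'b'  n5⇒n7  → match P2@[0:1]
[2] read 'd'  n7⇒n1 ·f
[3] read 'b'  n1⇒n13
[4] read 'c'  n13⇒n14
[5] read 'c'  n14⇒n15
[6] read 'a'  n15⇒n9 ·f  → match P7@[5:6]
[7] read 'd'  n9⇒n1 ·f
[8] read 'b'  n1⇒n13
[9] read 'd'  n13⇒n1 ·f
[10] read 'd'  n1⇒n2
[11] read 'd'  n2⇒n2 ·f
[12] read 'b'  n2⇒n3
[13] read 'c'  n3⇒n4  → match P0@[10:13]
[14] read 'c'  n4⇒n15 ·f
[15] read 'a'  n15⇒n9 ·f  → match P7@[14:15]
[16] read 'b'  n9⇒n7 ·f  → match P2@[15:16]
[17] read 'a'  n7⇒n19 ·f
[18] read 'b'  n19⇒n20  → match P2@[17:18]
[19] read 'a'  n20⇒n21
[20] read 'b'  n21⇒n22  → match P2@[19:20]
[21] read 'a'  n22⇒n23  → match P6@[16:21]
[22] read 'c'  n23⇒n6 ·f  → match P1@[21:22]
[23] read 'a'  n6⇒n9 ·f  → match P7@[22:23]
[24] read 'a'  n9⇒n10  → match P3@[22:24]
[25] read 'c'  n10⇒n6 ·f  → match P1@[24:25]
[26] read 'a'  n6⇒n9 ·f  → match P7@[25:26]
[27] read 'b'  n9⇒n7 ·f  → match P2@[26:27]
[28] read 'c'  n7⇒n8 ·f
[29] read 'a'  n8⇒n9  → match P7@[28:29]
[30] read 'a'  n9⇒n10  → match P3@[28:30]
[31] read 'c'  n10⇒n6 ·f  → match P1@[30:31]
[32] read 'a'  n6⇒n9 ·f  → match P7@[31:32]
[33] read 'a'  n9⇒n10  → match P3@[31:33]
[34] read 'b'  n10⇒n7 ·f  → match P2@[33:34]
[35] read 'd'  n7⇒n1 ·f
[36] read 'd'  n1⇒n2
[37] read 'b'  n2⇒n3
[38] read 'c'  n3⇒n4  → match P0@[35:38]
[39] read 'c'  n4⇒n15 ·f
[40] read 'a'  n15⇒n9 ·f  → match P7@[39:40]
[41] read 'a'  n9⇒n10  → match P3@[39:41]
[42] read 'c'  n10⇒n6 ·f  → match P1@[41:42]
[43] read 'd'  n6⇒n1 ·f
[44] read 'd'  n1⇒n2
[45] read 'b'  n2⇒n3
[46] read 'c'  n3⇒n4  → match P0@[43:46]
[47] read 'b'  n4⇒n11 ·f
[48] read 'b'  n11⇒n18 ·f

All matches (sorted): [[1,2],[6,7],[13,0],[15,7],[16,2],[18,2],[20,2],[21,6],[22,1],[23,7],[24,3],[25,1],[26,7],[27,2],[29,7],[30,3],[31,1],[32,7],[33,3],[34,2],[38,0],[40,7],[41,3],[42,1],[46,0]]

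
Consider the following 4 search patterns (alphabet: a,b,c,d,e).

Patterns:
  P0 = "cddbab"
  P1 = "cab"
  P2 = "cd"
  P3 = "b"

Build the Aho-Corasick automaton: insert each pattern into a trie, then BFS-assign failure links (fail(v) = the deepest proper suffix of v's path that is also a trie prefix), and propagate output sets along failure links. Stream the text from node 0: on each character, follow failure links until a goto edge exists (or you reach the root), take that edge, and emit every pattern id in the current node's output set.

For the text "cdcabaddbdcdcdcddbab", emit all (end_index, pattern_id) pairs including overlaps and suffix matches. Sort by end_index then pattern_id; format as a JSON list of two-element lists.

Build:
Trie nodes:
  n0 'ε': b→9 c→1
  n1 'c': a→7 d→2
  n2 'cd': d→3  [P2 ends]
  n3 'cdd': b→4
  n4 'cddb': a→5
  n5 'cddba': b→6
  n6 'cddbab': ·  [P0 ends]
  n7 'ca': b→8
  n8 'cab': ·  [P1 ends]
  n9 'b': ·  [P3 ends]

BFS fail/out derivation:
  fail(1) 'c': from fail(0)=0 chase 'c': 0 ⇒ 0;  out=∅∪out(0)=∅
  fail(9) 'b': from fail(0)=0 chase 'b': 0 ⇒ 0;  out={3}∪out(0)={3}
  fail(2) 'cd': from fail(1)=0 chase 'd': 0 ⇒ 0;  out={2}∪out(0)={2}
  fail(7) 'ca': from fail(1)=0 chase 'a': 0 ⇒ 0;  out=∅∪out(0)=∅
  fail(3) 'cdd': from fail(2)=0 chase 'd': 0 ⇒ 0;  out=∅∪out(0)=∅
  fail(8) 'cab': from fail(7)=0 chase 'b': 0 ⇒ 9;  out={1}∪out(9)={1,3}
  fail(4) 'cddb': from fail(3)=0 chase 'b': 0 ⇒ 9;  out=∅∪out(9)={3}
  fail(5) 'cddba': from fail(4)=9 chase 'a': 9→0 ⇒ 0;  out=∅∪out(0)=∅
  fail(6) 'cddbab': from fail(5)=0 chase 'b': 0 ⇒ 9;  out={0}∪out(9)={0,3}

Text stream:
pos 0 'c': at 1
pos 1 'd': at 2  → match P2@[0:1]
pos 2 'c': at 1 (fail-walked)
pos 3 'a': at 7
pos 4 'b': at 8  → match P1@[2:4],P3@[4:4]
pos 5 'a': at 0 (fail-walked)
pos 6 'd': at 0
pos 7 'd': at 0
pos 8 'b': at 9  → match P3@[8:8]
pos 9 'd': at 0 (fail-walked)
pos 10 'c': at 1
pos 11 'd': at 2  → match P2@[10:11]
pos 12 'c': at 1 (fail-walked)
pos 13 'd': at 2  → match P2@[12:13]
pos 14 'c': at 1 (fail-walked)
pos 15 'd': at 2  → match P2@[14:15]
pos 16 'd': at 3
pos 17 'b': at 4  → match P3@[17:17]
pos 18 'a': at 5
pos 19 'b': at 6  → match P0@[14:19],P3@[19:19]

All matches (sorted): [[1,2],[4,1],[4,3],[8,3],[11,2],[13,2],[15,2],[17,3],[19,0],[19,3]]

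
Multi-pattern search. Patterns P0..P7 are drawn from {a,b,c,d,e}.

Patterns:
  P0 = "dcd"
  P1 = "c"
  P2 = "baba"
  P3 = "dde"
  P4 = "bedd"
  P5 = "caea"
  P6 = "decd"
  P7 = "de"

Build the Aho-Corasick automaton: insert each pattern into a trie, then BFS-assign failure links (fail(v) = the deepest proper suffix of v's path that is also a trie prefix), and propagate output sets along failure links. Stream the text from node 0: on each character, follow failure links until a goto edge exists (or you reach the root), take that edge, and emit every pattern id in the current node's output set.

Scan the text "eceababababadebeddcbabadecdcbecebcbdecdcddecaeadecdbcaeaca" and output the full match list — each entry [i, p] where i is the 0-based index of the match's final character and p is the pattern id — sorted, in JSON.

Build:
Trie nodes:
  n0 'ε': b→5 c→4 d→1
  n1 'd': c→2 d→9 e→17
  n2 'dc': d→3
  n3 'dcd': ·  ←P0
  n4 'c': a→14  ←P1
  n5 'b': a→6 e→11
  n6 'ba': b→7
  n7 'bab': a→8
  n8 'baba': ·  ←P2
  n9 'dd': e→10
  n10 'dde': ·  ←P3
  n11 'be': d→12
  n12 'bed': d→13
  n13 'bedd': ·  ←P4
  n14 'ca': e→15
  n15 'cae': a→16
  n16 'caea': ·  ←P5
  n17 'de': c→18  ←P7
  n18 'dec': d→19
  n19 'decd': ·  ←P6

BFS fail/out derivation:
  fail(1) 'd': from fail(0)=0 chase 'd': 0 ⇒ 0;  out=∅∪out(0)=∅
  fail(4) 'c': from fail(0)=0 chase 'c': 0 ⇒ 0;  out={1}∪out(0)={1}
  fail(5) 'b': from fail(0)=0 chase 'b': 0 ⇒ 0;  out=∅∪out(0)=∅
  fail(2) 'dc': from fail(1)=0 chase 'c': 0 ⇒ 4;  out=∅∪out(4)={1}
  fail(6) 'ba': from fail(5)=0 chase 'a': 0 ⇒ 0;  out=∅∪out(0)=∅
  fail(9) 'dd': from fail(1)=0 chase 'd': 0 ⇒ 1;  out=∅∪out(1)=∅
  fail(11) 'be': from fail(5)=0 chase 'e': 0 ⇒ 0;  out=∅∪out(0)=∅
  fail(14) 'ca': from fail(4)=0 chase 'a': 0 ⇒ 0;  out=∅∪out(0)=∅
  fail(17) 'de': from fail(1)=0 chase 'e': 0 ⇒ 0;  out={7}∪out(0)={7}
  fail(3) 'dcd': from fail(2)=4 chase 'd': 4→0 ⇒ 1;  out={0}∪out(1)={0}
  fail(7) 'bab': from fail(6)=0 chase 'b': 0 ⇒ 5;  out=∅∪out(5)=∅
  fail(10) 'dde': from fail(9)=1 chase 'e': 1 ⇒ 17;  out={3}∪out(17)={3,7}
  fail(12) 'bed': from fail(11)=0 chase 'd': 0 ⇒ 1;  out=∅∪out(1)=∅
  fail(15) 'cae': from fail(14)=0 chase 'e': 0 ⇒ 0;  out=∅∪out(0)=∅
  fail(18) 'dec': from fail(17)=0 chase 'c': 0 ⇒ 4;  out=∅∪out(4)={1}
  fail(8) 'baba': from fail(7)=5 chase 'a': 5 ⇒ 6;  out={2}∪out(6)={2}
  fail(13) 'bedd': from fail(12)=1 chase 'd': 1 ⇒ 9;  out={4}∪out(9)={4}
  fail(16) 'caea': from fail(15)=0 chase 'a': 0 ⇒ 0;  out={5}∪out(0)={5}
  fail(19) 'decd': from fail(18)=4 chase 'd': 4→0 ⇒ 1;  out={6}∪out(1)={6}

Run:
[0] read 'e'  n0⇒n0
[1] read 'c'  n0⇒n4  → match P1@[1:1]
[2] read 'e'  n4⇒n0 (via fail)
[3] read 'a'  n0⇒n0
[4] read 'b'  n0⇒n5
[5] read 'a'  n5⇒n6
[6] read 'b'  n6⇒n7
[7] read 'a'  n7⇒n8  → match P2@[4:7]
[8] read 'b'  n8⇒n7 (via fail)
[9] read 'a'  n7⇒n8  → match P2@[6:9]
[10] read 'b'  n8⇒n7 (via fail)
[11] read 'a'  n7⇒n8  → match P2@[8:11]
[12] read 'd'  n8⇒n1 (via fail)
[13] read 'e'  n1⇒n17  → match P7@[12:13]
[14] read 'b'  n17⇒n5 (via fail)
[15] read 'e'  n5⇒n11
[16] read 'd'  n11⇒n12
[17] read 'd'  n12⇒n13  → match P4@[14:17]
[18] read 'c'  n13⇒n2 (via fail)  → match P1@[18:18]
[19] read 'b'  n2⇒n5 (via fail)
[20] read 'a'  n5⇒n6
[21] read 'b'  n6⇒n7
[22] read 'a'  n7⇒n8  → match P2@[19:22]
[23] read 'd'  n8⇒n1 (via fail)
[24] read 'e'  n1⇒n17  → match P7@[23:24]
[25] read 'c'  n17⇒n18  → match P1@[25:25]
[26] read 'd'  n18⇒n19  → match P6@[23:26]
[27] read 'c'  n19⇒n2 (via fail)  → match P1@[27:27]
[28] read 'b'  n2⇒n5 (via fail)
[29] read 'e'  n5⇒n11
[30] read 'c'  n11⇒n4 (via fail)  → match P1@[30:30]
[31] read 'e'  n4⇒n0 (via fail)
[32] read 'b'  n0⇒n5
[33] read 'c'  n5⇒n4 (via fail)  → match P1@[33:33]
[34] read 'b'  n4⇒n5 (via fail)
[35] read 'd'  n5⇒n1 (via fail)
[36] read 'e'  n1⇒n17  → match P7@[35:36]
[37] read 'c'  n17⇒n18  → match P1@[37:37]
[38] read 'd'  n18⇒n19  → match P6@[35:38]
[39] read 'c'  n19⇒n2 (via fail)  → match P1@[39:39]
[40] read 'd'  n2⇒n3  → match P0@[38:40]
[41] read 'd'  n3⇒n9 (via fail)
[42] read 'e'  n9⇒n10  → match P3@[40:42],P7@[41:42]
[43] read 'c'  n10⇒n18 (via fail)  → match P1@[43:43]
[44] read 'a'  n18⇒n14 (via fail)
[45] read 'e'  n14⇒n15
[46] read 'a'  n15⇒n16  → match P5@[43:46]
[47] read 'd'  n16⇒n1 (via fail)
[48] read 'e'  n1⇒n17  → match P7@[47:48]
[49] read 'c'  n17⇒n18  → match P1@[49:49]
[50] read 'd'  n18⇒n19  → match P6@[47:50]
[51] read 'b'  n19⇒n5 (via fail)
[52] read 'c'  n5⇒n4 (via fail)  → match P1@[52:52]
[53] read 'a'  n4⇒n14
[54] read 'e'  n14⇒n15
[55] read 'a'  n15⇒n16  → match P5@[52:55]
[56] read 'c'  n16⇒n4 (via fail)  → match P1@[56:56]
[57] read 'a'  n4⇒n14

All matches (sorted): [[1,1],[7,2],[9,2],[11,2],[13,7],[17,4],[18,1],[22,2],[24,7],[25,1],[26,6],[27,1],[30,1],[33,1],[36,7],[37,1],[38,6],[39,1],[40,0],[42,3],[42,7],[43,1],[46,5],[48,7],[49,1],[50,6],[52,1],[55,5],[56,1]]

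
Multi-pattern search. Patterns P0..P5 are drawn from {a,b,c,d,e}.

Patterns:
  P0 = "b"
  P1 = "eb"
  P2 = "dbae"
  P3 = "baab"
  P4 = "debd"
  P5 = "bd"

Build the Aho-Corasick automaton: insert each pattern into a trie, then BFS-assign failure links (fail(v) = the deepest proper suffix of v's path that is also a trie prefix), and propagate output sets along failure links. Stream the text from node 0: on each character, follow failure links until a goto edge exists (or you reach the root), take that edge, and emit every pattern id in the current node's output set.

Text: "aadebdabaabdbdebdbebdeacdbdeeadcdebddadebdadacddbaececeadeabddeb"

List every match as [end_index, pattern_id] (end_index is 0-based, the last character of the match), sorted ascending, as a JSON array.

Build automaton:
Trie (insert patterns):
  n0 'ε': b→1 d→4 e→2
  n1 'b': a→8 d→14  ←P0
  n2 'e': b→3
  n3 'eb': ·  ←P1
  n4 'd': b→5 e→11
  n5 'db': a→6
  n6 'dba': e→7
  n7 'dbae': ·  ←P2
  n8 'ba': a→9
  n9 'baa': b→10
  n10 'baab': ·  ←P3
  n11 'de': b→12
  n12 'deb': d→13
  n13 'debd': ·  ←P4
  n14 'bd': ·  ←P5

Failure links (BFS by depth):
  fail(1) 'b': from fail(0)=0 chase 'b': 0 ⇒ 0;  out={0}∪out(0)={0}
  fail(2) 'e': from fail(0)=0 chase 'e': 0 ⇒ 0;  out=∅∪out(0)=∅
  fail(4) 'd': from fail(0)=0 chase 'd': 0 ⇒ 0;  out=∅∪out(0)=∅
  fail(3) 'eb': from fail(2)=0 chase 'b': 0 ⇒ 1;  out={1}∪out(1)={0,1}
  fail(5) 'db': from fail(4)=0 chase 'b': 0 ⇒ 1;  out=∅∪out(1)={0}
  fail(8) 'ba': from fail(1)=0 chase 'a': 0 ⇒ 0;  out=∅∪out(0)=∅
  fail(11) 'de': from fail(4)=0 chase 'e': 0 ⇒ 2;  out=∅∪out(2)=∅
  fail(14) 'bd': from fail(1)=0 chase 'd': 0 ⇒ 4;  out={5}∪out(4)={5}
  fail(6) 'dba': from fail(5)=1 chase 'a': 1 ⇒ 8;  out=∅∪out(8)=∅
  fail(9) 'baa': from fail(8)=0 chase 'a': 0 ⇒ 0;  out=∅∪out(0)=∅
  fail(12) 'deb': from fail(11)=2 chase 'b': 2 ⇒ 3;  out=∅∪out(3)={0,1}
  fail(7) 'dbae': from fail(6)=8 chase 'e': 8→0 ⇒ 2;  out={2}∪out(2)={2}
  fail(10) 'baab': from fail(9)=0 chase 'b': 0 ⇒ 1;  out={3}∪out(1)={0,3}
  fail(13) 'debd': from fail(12)=3 chase 'd': 3→1 ⇒ 14;  out={4}∪out(14)={4,5}

Scan:
pos 0 'a': at 0
pos 1 'a': at 0
pos 2 'd': at 4
pos 3 'e': at 11
pos 4 'b': at 12  ** P0@[4:4],P1@[3:4]
pos 5 'd': at 13  ** P4@[2:5],P5@[4:5]
pos 6 'a': at 0 ·f
pos 7 'b': at 1  ** P0@[7:7]
pos 8 'a': at 8
pos 9 'a': at 9
pos 10 'b': at 10  ** P0@[10:10],P3@[7:10]
pos 11 'd': at 14 ·f  ** P5@[10:11]
pos 12 'b': at 5 ·f  ** P0@[12:12]
pos 13 'd': at 14 ·f  ** P5@[12:13]
pos 14 'e': at 11 ·f
pos 15 'b': at 12  ** P0@[15:15],P1@[14:15]
pos 16 'd': at 13  ** P4@[13:16],P5@[15:16]
pos 17 'b': at 5 ·f  ** P0@[17:17]
pos 18 'e': at 2 ·f
pos 19 'b': at 3  ** P0@[19:19],P1@[18:19]
pos 20 'd': at 14 ·f  ** P5@[19:20]
pos 21 'e': at 11 ·f
pos 22 'a': at 0 ·f
pos 23 'c': at 0
pos 24 'd': at 4
pos 25 'b': at 5  ** P0@[25:25]
pos 26 'd': at 14 ·f  ** P5@[25:26]
pos 27 'e': at 11 ·f
pos 28 'e': at 2 ·f
pos 29 'a': at 0 ·f
pos 30 'd': at 4
pos 31 'c': at 0 ·f
pos 32 'd': at 4
pos 33 'e': at 11
pos 34 'b': at 12  ** P0@[34:34],P1@[33:34]
pos 35 'd': at 13  ** P4@[32:35],P5@[34:35]
pos 36 'd': at 4 ·f
pos 37 'a': at 0 ·f
pos 38 'd': at 4
pos 39 'e': at 11
pos 40 'b': at 12  ** P0@[40:40],P1@[39:40]
pos 41 'd': at 13  ** P4@[38:41],P5@[40:41]
pos 42 'a': at 0 ·f
pos 43 'd': at 4
pos 44 'a': at 0 ·f
pos 45 'c': at 0
pos 46 'd': at 4
pos 47 'd': at 4 ·f
pos 48 'b': at 5  ** P0@[48:48]
pos 49 'a': at 6
pos 50 'e': at 7  ** P2@[47:50]
pos 51 'c': at 0 ·f
pos 52 'e': at 2
pos 53 'c': at 0 ·f
pos 54 'e': at 2
pos 55 'a': at 0 ·f
pos 56 'd': at 4
pos 57 'e': at 11
pos 58 'a': at 0 ·f
pos 59 'b': at 1  ** P0@[59:59]
pos 60 'd': at 14  ** P5@[59:60]
pos 61 'd': at 4 ·f
pos 62 'e': at 11
pos 63 'b': at 12  ** P0@[63:63],P1@[62:63]

Matches: [[4,0],[4,1],[5,4],[5,5],[7,0],[10,0],[10,3],[11,5],[12,0],[13,5],[15,0],[15,1],[16,4],[16,5],[17,0],[19,0],[19,1],[20,5],[25,0],[26,5],[34,0],[34,1],[35,4],[35,5],[40,0],[40,1],[41,4],[41,5],[48,0],[50,2],[59,0],[60,5],[63,0],[63,1]]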